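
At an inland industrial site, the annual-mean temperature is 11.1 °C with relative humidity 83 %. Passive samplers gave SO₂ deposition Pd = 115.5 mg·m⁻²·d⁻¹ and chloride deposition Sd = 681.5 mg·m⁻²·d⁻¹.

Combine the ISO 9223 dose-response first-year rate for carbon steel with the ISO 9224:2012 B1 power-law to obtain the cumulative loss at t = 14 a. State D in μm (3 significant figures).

carbon steel: T>10 °C ⇒ hinge -0.054·(11.1−10) = -0.0594
  sulphur-dioxide contribution → 103.7 μm/a
  chloride contribution → 140.5 μm/a
  ⇒ r_corr(carbon steel) = 244.2 μm/a
ISO 9224: D(t) = r_corr · t^b with b = 0.523 (carbon steel, B1)
  D(14) = 244.2 × 14^0.523 = 244.2 × 3.976 = 970.8 μm

D(14) = 971 μm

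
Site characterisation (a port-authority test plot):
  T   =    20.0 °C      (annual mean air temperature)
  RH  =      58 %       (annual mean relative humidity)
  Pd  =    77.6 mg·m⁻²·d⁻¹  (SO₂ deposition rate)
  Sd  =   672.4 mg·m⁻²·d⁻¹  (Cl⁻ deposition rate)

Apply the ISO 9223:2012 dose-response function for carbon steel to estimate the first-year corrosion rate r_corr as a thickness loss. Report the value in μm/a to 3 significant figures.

carbon steel: temperature factor f = -0.054·(10.0) = -0.5400
  Pd branch = 1.77·Pd^0.52·e^(0.02·RH+f) = 31.62 μm/a
  Sd branch = 0.102·Sd^0.62·e^(0.033·RH+0.04·T) = 87.18 μm/a
  sum: 31.62 + 87.18 → r_corr = 118.8 μm/a

r_corr = 119 μm/a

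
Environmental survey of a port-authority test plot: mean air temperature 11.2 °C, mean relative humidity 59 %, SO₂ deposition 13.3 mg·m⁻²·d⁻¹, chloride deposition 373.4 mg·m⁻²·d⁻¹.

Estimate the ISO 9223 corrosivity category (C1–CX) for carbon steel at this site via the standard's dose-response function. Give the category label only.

carbon steel: T>10 °C ⇒ hinge -0.054·(11.2−10) = -0.0648
  Pd branch = 1.77·Pd^0.52·e^(0.02·RH+f) = 20.73 μm/a
  Sd branch = 0.102·Sd^0.62·e^(0.033·RH+0.04·T) = 44 μm/a
  r_corr = 20.73 + 44 = 64.74 μm/a
Category bounds: 50…80 μm/a bracket r_corr ⇒ C4

C4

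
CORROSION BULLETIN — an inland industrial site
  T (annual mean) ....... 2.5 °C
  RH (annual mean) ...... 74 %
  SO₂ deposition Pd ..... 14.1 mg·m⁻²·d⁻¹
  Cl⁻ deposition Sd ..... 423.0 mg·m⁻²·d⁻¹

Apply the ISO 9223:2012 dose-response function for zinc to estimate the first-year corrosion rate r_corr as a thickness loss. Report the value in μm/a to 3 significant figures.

zinc: temperature factor f = +0.038·(-7.5) = -0.2850
  SO₂ term: 0.0129·14.1^0.44·exp(0.046·74-0.2850) = 0.935
  Sd branch = 0.0175·Sd^0.57·e^(0.008·RH+0.085·T) = 1.229 μm/a
  sum: 0.935 + 1.229 → r_corr = 2.164 μm/a

r_corr = 2.16 μm/a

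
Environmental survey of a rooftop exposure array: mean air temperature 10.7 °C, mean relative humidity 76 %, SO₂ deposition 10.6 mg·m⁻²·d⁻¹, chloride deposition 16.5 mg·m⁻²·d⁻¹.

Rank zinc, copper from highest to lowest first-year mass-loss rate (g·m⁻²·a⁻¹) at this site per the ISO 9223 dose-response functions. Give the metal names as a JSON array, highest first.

zinc: temperature factor f = -0.071·(0.7) = -0.0497
  sulphur-dioxide contribution → 1.144 μm/a
  chloride contribution → 0.3945 μm/a
  ⇒ r_corr(zinc) = 1.539 μm/a
  mass loss = 1.539 μm/a × 7.14 g/cm³ = 10.99 g·m⁻²·a⁻¹
copper: temperature factor f = -0.080·(0.7) = -0.0560
  sulphur-dioxide contribution → 0.8202 μm/a
  chloride contribution → 0.5693 μm/a
  total first-year rate 1.39 μm/a
  mass loss = 1.39 μm/a × 8.96 g/cm³ = 12.45 g·m⁻²·a⁻¹
Ordering by g·m⁻²·a⁻¹: copper (12.5) > zinc (11)

["copper", "zinc"]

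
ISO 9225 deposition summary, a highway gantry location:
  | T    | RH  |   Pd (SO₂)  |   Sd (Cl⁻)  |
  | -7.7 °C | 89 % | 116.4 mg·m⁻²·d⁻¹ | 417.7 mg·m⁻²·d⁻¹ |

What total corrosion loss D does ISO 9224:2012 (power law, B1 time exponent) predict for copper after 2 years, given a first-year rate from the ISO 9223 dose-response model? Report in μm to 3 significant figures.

D(2) = 2.00 μm

copper: temperature factor f = +0.126·(-17.7) = -2.2302
  Pd branch = 0.0053·Pd^0.26·e^(0.059·RH+f) = 0.3744 μm/a
  Cl⁻ term: 0.01025·417.7^0.27·exp(0.036·89+0.049·-7.7) = 0.883
  r_corr = 0.3744 + 0.883 = 1.257 μm/a
Power-law: D(2) = r_corr · 2^0.667
  D(2) = 1.257 × 2^0.667 = 1.257 × 1.588 = 1.997 μm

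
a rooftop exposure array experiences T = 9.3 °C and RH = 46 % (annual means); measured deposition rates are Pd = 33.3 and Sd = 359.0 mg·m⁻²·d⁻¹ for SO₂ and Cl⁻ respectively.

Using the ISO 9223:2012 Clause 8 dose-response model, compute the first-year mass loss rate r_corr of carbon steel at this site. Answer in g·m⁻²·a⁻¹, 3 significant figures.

carbon steel: f(T) = +0.150·(T−10) [T≤10 °C] = -0.1050
  SO₂ term: 1.77·33.3^0.52·exp(0.02·46-0.1050) = 24.75
  Sd branch = 0.102·Sd^0.62·e^(0.033·RH+0.04·T) = 25.92 μm/a
  sum: 24.75 + 25.92 → r_corr = 50.67 μm/a
Convert to mass loss: 50.67 μm/a × 7.85 g/cm³ = 397.7 g·m⁻²·a⁻¹

r_corr = 398 g·m⁻²·a⁻¹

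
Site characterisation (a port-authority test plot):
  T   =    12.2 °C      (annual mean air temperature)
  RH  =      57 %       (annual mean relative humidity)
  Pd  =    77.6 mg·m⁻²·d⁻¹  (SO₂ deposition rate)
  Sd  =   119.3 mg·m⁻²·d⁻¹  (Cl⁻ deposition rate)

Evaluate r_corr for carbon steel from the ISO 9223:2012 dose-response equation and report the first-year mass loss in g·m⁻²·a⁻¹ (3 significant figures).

r_corr = 537 g·m⁻²·a⁻¹

carbon steel: temperature factor f = -0.054·(2.2) = -0.1188
  sulphur-dioxide contribution → 47.23 μm/a
  chloride contribution → 21.13 μm/a
  total first-year rate 68.36 μm/a
Convert to mass loss: 68.36 μm/a × 7.85 g/cm³ = 536.6 g·m⁻²·a⁻¹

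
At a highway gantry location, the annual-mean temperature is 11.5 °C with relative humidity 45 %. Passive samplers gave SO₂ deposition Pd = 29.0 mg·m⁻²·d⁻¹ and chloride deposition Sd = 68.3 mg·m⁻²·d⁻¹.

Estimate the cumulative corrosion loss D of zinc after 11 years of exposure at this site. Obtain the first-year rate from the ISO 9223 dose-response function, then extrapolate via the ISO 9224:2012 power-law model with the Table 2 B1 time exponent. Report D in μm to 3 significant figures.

zinc: T>10 °C ⇒ hinge -0.071·(11.5−10) = -0.1065
  sulphur-dioxide contribution → 0.4044 μm/a
  chloride contribution → 0.7405 μm/a
  ⇒ r_corr(zinc) = 1.145 μm/a
ISO 9224: D(t) = r_corr · t^b with b = 0.813 (zinc, B1)
  D(11) = 1.145 × 11^0.813 = 1.145 × 7.025 = 8.043 μm

D(11) = 8.04 μm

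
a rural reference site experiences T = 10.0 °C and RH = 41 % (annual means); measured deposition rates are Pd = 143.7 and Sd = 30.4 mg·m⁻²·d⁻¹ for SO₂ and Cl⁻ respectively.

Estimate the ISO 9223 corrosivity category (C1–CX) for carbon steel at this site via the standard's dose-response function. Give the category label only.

carbon steel: T≤10 °C ⇒ hinge +0.150·(10.0−10) = +0.0000
  SO₂ term: 1.77·143.7^0.52·exp(0.02·41+0.0000) = 53.21
  Sd branch = 0.102·Sd^0.62·e^(0.033·RH+0.04·T) = 4.89 μm/a
  sum: 53.21 + 4.89 → r_corr = 58.1 μm/a
ISO 9223 Table 2 (carbon steel): 50 < 58.1 ≤ 80 μm/a ⇒ C4

C4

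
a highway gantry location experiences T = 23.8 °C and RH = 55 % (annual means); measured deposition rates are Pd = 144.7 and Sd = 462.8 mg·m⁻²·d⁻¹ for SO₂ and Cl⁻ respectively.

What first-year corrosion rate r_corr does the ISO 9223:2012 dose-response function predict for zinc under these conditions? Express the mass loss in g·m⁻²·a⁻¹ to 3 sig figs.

zinc: T>10 °C ⇒ hinge -0.071·(23.8−10) = -0.9798
  Pd branch = 0.0129·Pd^0.44·e^(0.046·RH+f) = 0.5425 μm/a
  Sd branch = 0.0175·Sd^0.57·e^(0.008·RH+0.085·T) = 6.792 μm/a
  sum: 0.5425 + 6.792 → r_corr = 7.334 μm/a
Convert to mass loss: 7.334 μm/a × 7.14 g/cm³ = 52.37 g·m⁻²·a⁻¹

r_corr = 52.4 g·m⁻²·a⁻¹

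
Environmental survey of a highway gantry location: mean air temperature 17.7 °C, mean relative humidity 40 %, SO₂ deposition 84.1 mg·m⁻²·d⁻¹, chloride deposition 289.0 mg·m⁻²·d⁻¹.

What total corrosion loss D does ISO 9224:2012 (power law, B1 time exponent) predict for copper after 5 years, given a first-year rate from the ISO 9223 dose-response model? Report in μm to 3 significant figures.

copper: T>10 °C ⇒ hinge -0.080·(17.7−10) = -0.6160
  sulphur-dioxide contribution → 0.09597 μm/a
  chloride contribution → 0.4756 μm/a
  total first-year rate 0.5715 μm/a
Long-term exponent b (ISO 9224 Table 2, B1) = 0.667
  D(5) = 0.5715 × 5^0.667 = 0.5715 × 2.926 = 1.672 μm

D(5) = 1.67 μm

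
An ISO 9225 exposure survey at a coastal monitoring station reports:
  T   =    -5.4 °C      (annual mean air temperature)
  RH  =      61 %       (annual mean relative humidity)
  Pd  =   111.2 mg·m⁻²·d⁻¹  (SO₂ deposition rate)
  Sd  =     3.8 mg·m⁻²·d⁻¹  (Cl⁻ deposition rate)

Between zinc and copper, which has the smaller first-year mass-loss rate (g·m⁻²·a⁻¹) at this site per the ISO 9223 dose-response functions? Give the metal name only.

zinc: temperature factor f = +0.038·(-15.4) = -0.5852
  SO₂ term: 0.0129·111.2^0.44·exp(0.046·61-0.5852) = 0.9448
  Cl⁻ term: 0.0175·3.8^0.57·exp(0.008·61+0.085·-5.4) = 0.03856
  sum: 0.9448 + 0.03856 → r_corr = 0.9834 μm/a
  mass loss = 0.9834 μm/a × 7.14 g/cm³ = 7.021 g·m⁻²·a⁻¹
copper: T≤10 °C ⇒ hinge +0.126·(-5.4−10) = -1.9404
  Pd branch = 0.0053·Pd^0.26·e^(0.059·RH+f) = 0.09475 μm/a
  Sd branch = 0.01025·Sd^0.27·e^(0.036·RH+0.049·T) = 0.1014 μm/a
  sum: 0.09475 + 0.1014 → r_corr = 0.1962 μm/a
  mass loss = 0.1962 μm/a × 8.96 g/cm³ = 1.758 g·m⁻²·a⁻¹
Ordering by g·m⁻²·a⁻¹: zinc (7.02) > copper (1.76)

copper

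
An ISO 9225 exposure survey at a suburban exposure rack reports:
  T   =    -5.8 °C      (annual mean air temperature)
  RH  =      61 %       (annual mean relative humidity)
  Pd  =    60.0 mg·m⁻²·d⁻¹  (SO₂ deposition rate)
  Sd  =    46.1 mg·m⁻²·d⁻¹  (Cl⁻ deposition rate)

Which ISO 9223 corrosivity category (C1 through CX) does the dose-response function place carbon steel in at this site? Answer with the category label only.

C2

carbon steel: f(T) = +0.150·(T−10) [T≤10 °C] = -2.3700
  Pd branch = 1.77·Pd^0.52·e^(0.02·RH+f) = 4.712 μm/a
  Sd branch = 0.102·Sd^0.62·e^(0.033·RH+0.04·T) = 6.51 μm/a
  r_corr = 4.712 + 6.51 = 11.22 μm/a
11.2 μm/a falls in (1.3, 25] for carbon steel → category C2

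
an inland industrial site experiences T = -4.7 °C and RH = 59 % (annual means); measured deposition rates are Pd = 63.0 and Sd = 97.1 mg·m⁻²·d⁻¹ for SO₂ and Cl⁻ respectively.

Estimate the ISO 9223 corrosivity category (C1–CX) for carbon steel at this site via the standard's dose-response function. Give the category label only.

carbon steel: f(T) = +0.150·(T−10) [T≤10 °C] = -2.2050
  SO₂ term: 1.77·63.0^0.52·exp(0.02·59-2.2050) = 5.476
  Sd branch = 0.102·Sd^0.62·e^(0.033·RH+0.04·T) = 10.11 μm/a
  r_corr = 5.476 + 10.11 = 15.58 μm/a
Category bounds: 1.3…25 μm/a bracket r_corr ⇒ C2

C2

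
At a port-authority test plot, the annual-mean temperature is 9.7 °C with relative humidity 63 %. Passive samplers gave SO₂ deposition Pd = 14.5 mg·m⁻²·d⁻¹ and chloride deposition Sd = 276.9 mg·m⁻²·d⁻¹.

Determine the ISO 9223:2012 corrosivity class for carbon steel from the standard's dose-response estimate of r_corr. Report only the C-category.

C4

carbon steel: f(T) = +0.150·(T−10) [T≤10 °C] = -0.0450
  SO₂ term: 1.77·14.5^0.52·exp(0.02·63-0.0450) = 23.96
  Cl⁻ term: 0.102·276.9^0.62·exp(0.033·63+0.04·9.7) = 39.29
  sum: 23.96 + 39.29 → r_corr = 63.25 μm/a
63.3 μm/a falls in (50, 80] for carbon steel → category C4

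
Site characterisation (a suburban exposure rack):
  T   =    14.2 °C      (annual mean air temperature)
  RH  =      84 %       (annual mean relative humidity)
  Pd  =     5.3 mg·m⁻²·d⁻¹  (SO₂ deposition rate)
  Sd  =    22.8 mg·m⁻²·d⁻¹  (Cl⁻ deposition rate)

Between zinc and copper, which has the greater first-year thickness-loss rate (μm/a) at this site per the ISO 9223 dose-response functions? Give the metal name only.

zinc: temperature factor f = -0.071·(4.2) = -0.2982
  SO₂ term: 0.0129·5.3^0.44·exp(0.046·84-0.2982) = 0.9503
  Cl⁻ term: 0.0175·22.8^0.57·exp(0.008·84+0.085·14.2) = 0.6809
  sum: 0.9503 + 0.6809 → r_corr = 1.631 μm/a
copper: temperature factor f = -0.080·(4.2) = -0.3360
  Pd branch = 0.0053·Pd^0.26·e^(0.059·RH+f) = 0.8299 μm/a
  Cl⁻ term: 0.01025·22.8^0.27·exp(0.036·84+0.049·14.2) = 0.9837
  r_corr = 0.8299 + 0.9837 = 1.814 μm/a
Ordering by μm/a: copper (1.81) > zinc (1.63)

copper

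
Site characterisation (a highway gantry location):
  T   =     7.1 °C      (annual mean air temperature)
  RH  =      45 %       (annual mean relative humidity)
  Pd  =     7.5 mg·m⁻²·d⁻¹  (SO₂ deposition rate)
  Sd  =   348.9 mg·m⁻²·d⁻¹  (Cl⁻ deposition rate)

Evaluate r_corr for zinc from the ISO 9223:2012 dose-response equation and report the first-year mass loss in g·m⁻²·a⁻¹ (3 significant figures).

zinc: temperature factor f = +0.038·(-2.9) = -0.1102
  SO₂ term: 0.0129·7.5^0.44·exp(0.046·45-0.1102) = 0.2222
  Cl⁻ term: 0.0175·348.9^0.57·exp(0.008·45+0.085·7.1) = 1.291
  r_corr = 0.2222 + 1.291 = 1.513 μm/a
Convert to mass loss: 1.513 μm/a × 7.14 g/cm³ = 10.8 g·m⁻²·a⁻¹

r_corr = 10.8 g·m⁻²·a⁻¹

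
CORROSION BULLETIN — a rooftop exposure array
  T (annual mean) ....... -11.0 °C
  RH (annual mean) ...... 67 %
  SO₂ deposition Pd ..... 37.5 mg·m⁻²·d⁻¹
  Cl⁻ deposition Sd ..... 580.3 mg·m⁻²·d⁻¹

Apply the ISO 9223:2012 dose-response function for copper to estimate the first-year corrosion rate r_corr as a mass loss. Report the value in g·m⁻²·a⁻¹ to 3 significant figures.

r_corr = 3.78 g·m⁻²·a⁻¹

copper: T≤10 °C ⇒ hinge +0.126·(-11.0−10) = -2.6460
  Pd branch = 0.0053·Pd^0.26·e^(0.059·RH+f) = 0.05025 μm/a
  Sd branch = 0.01025·Sd^0.27·e^(0.036·RH+0.049·T) = 0.3718 μm/a
  r_corr = 0.05025 + 0.3718 = 0.4221 μm/a
Convert to mass loss: 0.4221 μm/a × 8.96 g/cm³ = 3.782 g·m⁻²·a⁻¹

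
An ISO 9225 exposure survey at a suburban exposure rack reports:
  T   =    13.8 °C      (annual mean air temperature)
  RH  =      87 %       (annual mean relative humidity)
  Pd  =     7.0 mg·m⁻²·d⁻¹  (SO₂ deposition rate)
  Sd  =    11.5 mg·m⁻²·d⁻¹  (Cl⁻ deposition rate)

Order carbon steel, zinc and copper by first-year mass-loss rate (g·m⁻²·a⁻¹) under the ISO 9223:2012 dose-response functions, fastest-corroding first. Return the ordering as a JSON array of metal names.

carbon steel: T>10 °C ⇒ hinge -0.054·(13.8−10) = -0.2052
  sulphur-dioxide contribution → 22.59 μm/a
  chloride contribution → 14.22 μm/a
  ⇒ r_corr(carbon steel) = 36.81 μm/a
  mass loss = 36.81 μm/a × 7.85 g/cm³ = 289 g·m⁻²·a⁻¹
zinc: T>10 °C ⇒ hinge -0.071·(13.8−10) = -0.2698
  sulphur-dioxide contribution → 1.269 μm/a
  chloride contribution → 0.4564 μm/a
  ⇒ r_corr(zinc) = 1.725 μm/a
  mass loss = 1.725 μm/a × 7.14 g/cm³ = 12.32 g·m⁻²·a⁻¹
copper: T>10 °C ⇒ hinge -0.080·(13.8−10) = -0.3040
  sulphur-dioxide contribution → 1.1 μm/a
  chloride contribution → 0.8933 μm/a
  ⇒ r_corr(copper) = 1.993 μm/a
  mass loss = 1.993 μm/a × 8.96 g/cm³ = 17.86 g·m⁻²·a⁻¹
Ordering by g·m⁻²·a⁻¹: carbon steel (289) > copper (17.9) > zinc (12.3)

["carbon steel", "copper", "zinc"]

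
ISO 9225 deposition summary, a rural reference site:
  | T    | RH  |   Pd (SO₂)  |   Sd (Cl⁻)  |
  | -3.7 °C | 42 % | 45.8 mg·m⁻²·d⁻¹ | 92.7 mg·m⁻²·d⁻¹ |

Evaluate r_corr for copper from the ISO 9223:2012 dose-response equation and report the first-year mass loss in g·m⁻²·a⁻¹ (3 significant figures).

copper: temperature factor f = +0.126·(-13.7) = -1.7262
  SO₂ term: 0.0053·45.8^0.26·exp(0.059·42-1.7262) = 0.03038
  Sd branch = 0.01025·Sd^0.27·e^(0.036·RH+0.049·T) = 0.1318 μm/a
  sum: 0.03038 + 0.1318 → r_corr = 0.1621 μm/a
Convert to mass loss: 0.1621 μm/a × 8.96 g/cm³ = 1.453 g·m⁻²·a⁻¹

r_corr = 1.45 g·m⁻²·a⁻¹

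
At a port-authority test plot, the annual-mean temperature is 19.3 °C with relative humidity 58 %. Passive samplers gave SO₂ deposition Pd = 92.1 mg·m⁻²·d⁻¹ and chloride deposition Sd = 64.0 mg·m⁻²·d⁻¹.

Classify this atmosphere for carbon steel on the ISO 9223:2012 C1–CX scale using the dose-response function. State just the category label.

C4

carbon steel: T>10 °C ⇒ hinge -0.054·(19.3−10) = -0.5022
  SO₂ term: 1.77·92.1^0.52·exp(0.02·58-0.5022) = 35.9
  Cl⁻ term: 0.102·64.0^0.62·exp(0.033·58+0.04·19.3) = 19.72
  sum: 35.9 + 19.72 → r_corr = 55.62 μm/a
ISO 9223 Table 2 (carbon steel): 50 < 55.6 ≤ 80 μm/a ⇒ C4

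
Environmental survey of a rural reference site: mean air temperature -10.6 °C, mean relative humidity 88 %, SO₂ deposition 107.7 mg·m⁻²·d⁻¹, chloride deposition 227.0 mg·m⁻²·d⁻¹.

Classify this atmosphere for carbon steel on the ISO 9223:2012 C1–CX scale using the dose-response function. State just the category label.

C3

carbon steel: temperature factor f = +0.150·(-20.6) = -3.0900
  sulphur-dioxide contribution → 5.335 μm/a
  chloride contribution → 35.19 μm/a
  total first-year rate 40.52 μm/a
40.5 μm/a falls in (25, 50] for carbon steel → category C3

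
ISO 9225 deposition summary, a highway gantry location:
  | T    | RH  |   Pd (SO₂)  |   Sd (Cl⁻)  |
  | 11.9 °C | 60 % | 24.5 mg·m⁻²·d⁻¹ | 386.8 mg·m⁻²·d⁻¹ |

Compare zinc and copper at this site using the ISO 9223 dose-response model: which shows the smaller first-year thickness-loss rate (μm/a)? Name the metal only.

zinc: f(T) = -0.071·(T−10) [T>10 °C] = -0.1349
  sulphur-dioxide contribution → 0.7276 μm/a
  chloride contribution → 2.321 μm/a
  ⇒ r_corr(zinc) = 3.048 μm/a
copper: temperature factor f = -0.080·(1.9) = -0.1520
  sulphur-dioxide contribution → 0.3605 μm/a
  chloride contribution → 0.7955 μm/a
  ⇒ r_corr(copper) = 1.156 μm/a
Ordering by μm/a: zinc (3.05) > copper (1.16)

copper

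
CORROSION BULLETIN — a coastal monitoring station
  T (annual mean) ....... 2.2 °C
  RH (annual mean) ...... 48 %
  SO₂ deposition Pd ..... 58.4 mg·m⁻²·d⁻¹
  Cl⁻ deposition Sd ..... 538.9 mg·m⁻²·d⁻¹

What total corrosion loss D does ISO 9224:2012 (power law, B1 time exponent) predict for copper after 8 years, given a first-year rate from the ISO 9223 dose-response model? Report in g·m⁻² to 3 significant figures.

D(8) = 16.1 g·m⁻²

copper: f(T) = +0.126·(T−10) [T≤10 °C] = -0.9828
  sulphur-dioxide contribution → 0.09697 μm/a
  chloride contribution → 0.3512 μm/a
  ⇒ r_corr(copper) = 0.4481 μm/a
Power-law: D(8) = r_corr · 8^0.667
  D(8) = 0.4481 × 8^0.667 = 0.4481 × 4.003 = 1.794 μm
  Mass loss = 1.794 μm × 8.96 g/cm³ = 16.07 g·m⁻²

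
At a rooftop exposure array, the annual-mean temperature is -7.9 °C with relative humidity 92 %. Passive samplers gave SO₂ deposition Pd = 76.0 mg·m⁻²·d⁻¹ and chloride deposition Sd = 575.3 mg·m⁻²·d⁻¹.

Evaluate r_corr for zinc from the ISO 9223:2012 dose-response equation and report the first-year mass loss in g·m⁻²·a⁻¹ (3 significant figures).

zinc: T≤10 °C ⇒ hinge +0.038·(-7.9−10) = -0.6802
  sulphur-dioxide contribution → 3.025 μm/a
  chloride contribution → 0.6985 μm/a
  ⇒ r_corr(zinc) = 3.723 μm/a
Convert to mass loss: 3.723 μm/a × 7.14 g/cm³ = 26.58 g·m⁻²·a⁻¹

r_corr = 26.6 g·m⁻²·a⁻¹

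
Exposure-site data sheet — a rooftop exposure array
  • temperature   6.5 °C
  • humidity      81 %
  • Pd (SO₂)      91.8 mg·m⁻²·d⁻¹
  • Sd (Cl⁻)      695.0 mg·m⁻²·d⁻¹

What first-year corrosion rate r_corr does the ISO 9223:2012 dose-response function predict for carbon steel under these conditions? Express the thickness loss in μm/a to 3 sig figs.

r_corr = 166 μm/a

carbon steel: f(T) = +0.150·(T−10) [T≤10 °C] = -0.5250
  sulphur-dioxide contribution → 55.49 μm/a
  chloride contribution → 110.8 μm/a
  ⇒ r_corr(carbon steel) = 166.3 μm/a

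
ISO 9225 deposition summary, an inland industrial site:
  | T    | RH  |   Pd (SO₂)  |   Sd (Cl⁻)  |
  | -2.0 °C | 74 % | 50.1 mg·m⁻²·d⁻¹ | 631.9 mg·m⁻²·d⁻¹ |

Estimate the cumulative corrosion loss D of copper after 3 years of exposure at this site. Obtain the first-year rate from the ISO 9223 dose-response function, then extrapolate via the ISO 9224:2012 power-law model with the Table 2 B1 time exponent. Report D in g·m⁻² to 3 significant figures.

D(3) = 18.9 g·m⁻²

copper: temperature factor f = +0.126·(-12.0) = -1.5120
  sulphur-dioxide contribution → 0.2545 μm/a
  chloride contribution → 0.7608 μm/a
  ⇒ r_corr(copper) = 1.015 μm/a
Power-law: D(3) = r_corr · 3^0.667
  D(3) = 1.015 × 3^0.667 = 1.015 × 2.081 = 2.113 μm
  Mass loss = 2.113 μm × 8.96 g/cm³ = 18.93 g·m⁻²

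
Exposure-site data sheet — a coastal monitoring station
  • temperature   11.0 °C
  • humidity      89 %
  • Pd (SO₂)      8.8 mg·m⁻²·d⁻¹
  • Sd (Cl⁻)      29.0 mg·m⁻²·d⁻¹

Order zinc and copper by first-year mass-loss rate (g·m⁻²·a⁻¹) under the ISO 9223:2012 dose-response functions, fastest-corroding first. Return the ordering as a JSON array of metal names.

["copper", "zinc"]

zinc: f(T) = -0.071·(T−10) [T>10 °C] = -0.0710
  sulphur-dioxide contribution → 1.876 μm/a
  chloride contribution → 0.6193 μm/a
  ⇒ r_corr(zinc) = 2.496 μm/a
  mass loss = 2.496 μm/a × 7.14 g/cm³ = 17.82 g·m⁻²·a⁻¹
copper: f(T) = -0.080·(T−10) [T>10 °C] = -0.0800
  sulphur-dioxide contribution → 1.643 μm/a
  chloride contribution → 1.074 μm/a
  ⇒ r_corr(copper) = 2.717 μm/a
  mass loss = 2.717 μm/a × 8.96 g/cm³ = 24.35 g·m⁻²·a⁻¹
Ordering by g·m⁻²·a⁻¹: copper (24.3) > zinc (17.8)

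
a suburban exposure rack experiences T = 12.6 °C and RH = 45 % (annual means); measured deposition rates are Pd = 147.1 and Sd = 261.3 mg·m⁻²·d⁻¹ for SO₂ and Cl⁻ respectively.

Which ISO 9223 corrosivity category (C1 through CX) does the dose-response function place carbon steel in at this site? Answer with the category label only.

carbon steel: temperature factor f = -0.054·(2.6) = -0.1404
  Pd branch = 1.77·Pd^0.52·e^(0.02·RH+f) = 50.7 μm/a
  Cl⁻ term: 0.102·261.3^0.62·exp(0.033·45+0.04·12.6) = 23.5
  sum: 50.7 + 23.5 → r_corr = 74.2 μm/a
74.2 μm/a falls in (50, 80] for carbon steel → category C4

C4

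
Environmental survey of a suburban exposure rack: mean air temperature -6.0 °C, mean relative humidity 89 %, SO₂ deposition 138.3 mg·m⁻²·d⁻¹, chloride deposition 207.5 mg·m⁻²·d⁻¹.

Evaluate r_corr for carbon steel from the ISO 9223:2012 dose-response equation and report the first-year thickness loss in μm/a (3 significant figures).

carbon steel: f(T) = +0.150·(T−10) [T≤10 °C] = -2.4000
  Pd branch = 1.77·Pd^0.52·e^(0.02·RH+f) = 12.36 μm/a
  Cl⁻ term: 0.102·207.5^0.62·exp(0.033·89+0.04·-6.0) = 41.35
  r_corr = 12.36 + 41.35 = 53.7 μm/a

r_corr = 53.7 μm/a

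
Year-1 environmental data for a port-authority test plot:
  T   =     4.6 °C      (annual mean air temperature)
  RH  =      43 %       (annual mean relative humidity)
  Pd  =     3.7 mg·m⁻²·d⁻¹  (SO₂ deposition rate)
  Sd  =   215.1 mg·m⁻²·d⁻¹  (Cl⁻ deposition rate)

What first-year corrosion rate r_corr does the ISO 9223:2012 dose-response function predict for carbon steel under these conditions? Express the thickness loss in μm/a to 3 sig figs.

carbon steel: T≤10 °C ⇒ hinge +0.150·(4.6−10) = -0.8100
  SO₂ term: 1.77·3.7^0.52·exp(0.02·43-0.8100) = 3.674
  Sd branch = 0.102·Sd^0.62·e^(0.033·RH+0.04·T) = 14.16 μm/a
  sum: 3.674 + 14.16 → r_corr = 17.83 μm/a

r_corr = 17.8 μm/a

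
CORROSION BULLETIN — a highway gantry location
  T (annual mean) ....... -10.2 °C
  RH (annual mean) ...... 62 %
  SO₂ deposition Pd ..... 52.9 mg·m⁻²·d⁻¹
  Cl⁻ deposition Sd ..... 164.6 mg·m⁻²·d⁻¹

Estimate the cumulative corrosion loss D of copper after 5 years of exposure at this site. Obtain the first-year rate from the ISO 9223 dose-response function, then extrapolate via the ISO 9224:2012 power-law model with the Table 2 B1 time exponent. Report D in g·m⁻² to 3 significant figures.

copper: T≤10 °C ⇒ hinge +0.126·(-10.2−10) = -2.5452
  sulphur-dioxide contribution → 0.04525 μm/a
  chloride contribution → 0.2299 μm/a
  ⇒ r_corr(copper) = 0.2751 μm/a
ISO 9224: D(t) = r_corr · t^b with b = 0.667 (copper, B1)
  D(5) = 0.2751 × 5^0.667 = 0.2751 × 2.926 = 0.8048 μm
  Mass loss = 0.8048 μm × 8.96 g/cm³ = 7.211 g·m⁻²

D(5) = 7.21 g·m⁻²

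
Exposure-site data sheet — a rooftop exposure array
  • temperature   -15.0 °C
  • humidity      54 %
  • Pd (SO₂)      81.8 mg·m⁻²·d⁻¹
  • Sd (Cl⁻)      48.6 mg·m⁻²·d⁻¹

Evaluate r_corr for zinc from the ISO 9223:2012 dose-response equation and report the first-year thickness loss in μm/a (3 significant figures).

zinc: T≤10 °C ⇒ hinge +0.038·(-15.0−10) = -0.9500
  Pd branch = 0.0129·Pd^0.44·e^(0.046·RH+f) = 0.4153 μm/a
  Sd branch = 0.0175·Sd^0.57·e^(0.008·RH+0.085·T) = 0.06891 μm/a
  sum: 0.4153 + 0.06891 → r_corr = 0.4843 μm/a

r_corr = 0.484 μm/a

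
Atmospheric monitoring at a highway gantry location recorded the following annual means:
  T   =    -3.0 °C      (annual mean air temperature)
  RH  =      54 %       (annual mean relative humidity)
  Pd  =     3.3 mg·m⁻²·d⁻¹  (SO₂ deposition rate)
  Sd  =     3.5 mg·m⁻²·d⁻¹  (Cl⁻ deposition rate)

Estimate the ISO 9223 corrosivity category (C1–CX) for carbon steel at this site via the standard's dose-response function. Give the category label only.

carbon steel: T≤10 °C ⇒ hinge +0.150·(-3.0−10) = -1.9500
  SO₂ term: 1.77·3.3^0.52·exp(0.02·54-1.9500) = 1.38
  Sd branch = 0.102·Sd^0.62·e^(0.033·RH+0.04·T) = 1.169 μm/a
  r_corr = 1.38 + 1.169 = 2.548 μm/a
ISO 9223 Table 2 (carbon steel): 1.3 < 2.55 ≤ 25 μm/a ⇒ C2

C2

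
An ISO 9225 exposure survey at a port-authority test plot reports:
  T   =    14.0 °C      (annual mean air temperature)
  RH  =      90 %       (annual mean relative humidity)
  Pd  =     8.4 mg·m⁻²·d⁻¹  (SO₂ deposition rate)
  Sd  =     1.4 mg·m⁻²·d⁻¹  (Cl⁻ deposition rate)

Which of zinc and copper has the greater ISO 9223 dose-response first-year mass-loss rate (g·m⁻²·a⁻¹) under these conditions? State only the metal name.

zinc: temperature factor f = -0.071·(4.0) = -0.2840
  SO₂ term: 0.0129·8.4^0.44·exp(0.046·90-0.2840) = 1.556
  Cl⁻ term: 0.0175·1.4^0.57·exp(0.008·90+0.085·14.0) = 0.1432
  sum: 1.556 + 0.1432 → r_corr = 1.699 μm/a
  mass loss = 1.699 μm/a × 7.14 g/cm³ = 12.13 g·m⁻²·a⁻¹
copper: f(T) = -0.080·(T−10) [T>10 °C] = -0.3200
  Pd branch = 0.0053·Pd^0.26·e^(0.059·RH+f) = 1.354 μm/a
  Sd branch = 0.01025·Sd^0.27·e^(0.036·RH+0.049·T) = 0.5691 μm/a
  r_corr = 1.354 + 0.5691 = 1.923 μm/a
  mass loss = 1.923 μm/a × 8.96 g/cm³ = 17.23 g·m⁻²·a⁻¹
Ordering by g·m⁻²·a⁻¹: copper (17.2) > zinc (12.1)

copper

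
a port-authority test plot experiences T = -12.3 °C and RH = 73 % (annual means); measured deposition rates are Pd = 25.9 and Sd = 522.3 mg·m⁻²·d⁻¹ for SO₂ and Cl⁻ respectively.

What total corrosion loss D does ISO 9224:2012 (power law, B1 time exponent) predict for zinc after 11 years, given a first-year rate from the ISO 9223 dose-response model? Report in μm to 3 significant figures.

zinc: temperature factor f = +0.038·(-22.3) = -0.8474
  SO₂ term: 0.0129·25.9^0.44·exp(0.046·73-0.8474) = 0.6649
  Sd branch = 0.0175·Sd^0.57·e^(0.008·RH+0.085·T) = 0.3907 μm/a
  r_corr = 0.6649 + 0.3907 = 1.056 μm/a
Power-law: D(11) = r_corr · 11^0.813
  D(11) = 1.056 × 11^0.813 = 1.056 × 7.025 = 7.416 μm

D(11) = 7.42 μm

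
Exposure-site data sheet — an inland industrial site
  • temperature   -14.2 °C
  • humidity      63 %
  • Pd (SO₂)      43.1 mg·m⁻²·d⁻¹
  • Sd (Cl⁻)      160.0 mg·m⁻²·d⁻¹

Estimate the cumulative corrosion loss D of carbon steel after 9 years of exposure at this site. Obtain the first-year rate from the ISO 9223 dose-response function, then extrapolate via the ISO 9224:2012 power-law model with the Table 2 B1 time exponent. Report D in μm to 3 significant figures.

carbon steel: f(T) = +0.150·(T−10) [T≤10 °C] = -3.6300
  SO₂ term: 1.77·43.1^0.52·exp(0.02·63-3.6300) = 1.171
  Sd branch = 0.102·Sd^0.62·e^(0.033·RH+0.04·T) = 10.75 μm/a
  sum: 1.171 + 10.75 → r_corr = 11.92 μm/a
Power-law: D(9) = r_corr · 9^0.523
  D(9) = 11.92 × 9^0.523 = 11.92 × 3.156 = 37.61 μm

D(9) = 37.6 μm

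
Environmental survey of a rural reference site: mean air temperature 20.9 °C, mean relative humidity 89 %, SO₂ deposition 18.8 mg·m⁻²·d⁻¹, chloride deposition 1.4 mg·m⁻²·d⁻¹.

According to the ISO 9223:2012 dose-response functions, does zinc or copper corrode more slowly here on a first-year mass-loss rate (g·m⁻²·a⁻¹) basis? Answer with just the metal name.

zinc

zinc: temperature factor f = -0.071·(10.9) = -0.7739
  sulphur-dioxide contribution → 1.298 μm/a
  chloride contribution → 0.2553 μm/a
  ⇒ r_corr(zinc) = 1.553 μm/a
  mass loss = 1.553 μm/a × 7.14 g/cm³ = 11.09 g·m⁻²·a⁻¹
copper: temperature factor f = -0.080·(10.9) = -0.8720
  sulphur-dioxide contribution → 0.9064 μm/a
  chloride contribution → 0.7699 μm/a
  ⇒ r_corr(copper) = 1.676 μm/a
  mass loss = 1.676 μm/a × 8.96 g/cm³ = 15.02 g·m⁻²·a⁻¹
Ordering by g·m⁻²·a⁻¹: copper (15) > zinc (11.1)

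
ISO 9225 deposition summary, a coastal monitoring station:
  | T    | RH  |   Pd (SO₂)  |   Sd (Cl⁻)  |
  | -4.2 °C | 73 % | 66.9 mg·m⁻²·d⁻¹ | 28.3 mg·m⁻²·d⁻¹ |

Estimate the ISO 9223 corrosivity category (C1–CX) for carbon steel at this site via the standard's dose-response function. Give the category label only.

carbon steel: f(T) = +0.150·(T−10) [T≤10 °C] = -2.1300
  sulphur-dioxide contribution → 8.058 μm/a
  chloride contribution → 7.62 μm/a
  ⇒ r_corr(carbon steel) = 15.68 μm/a
Category bounds: 1.3…25 μm/a bracket r_corr ⇒ C2

C2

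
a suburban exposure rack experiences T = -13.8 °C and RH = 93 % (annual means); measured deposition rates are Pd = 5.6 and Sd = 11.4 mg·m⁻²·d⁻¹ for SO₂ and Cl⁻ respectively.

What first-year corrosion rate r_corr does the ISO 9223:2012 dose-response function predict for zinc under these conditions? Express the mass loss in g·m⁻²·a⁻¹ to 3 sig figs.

r_corr = 6.06 g·m⁻²·a⁻¹

zinc: T≤10 °C ⇒ hinge +0.038·(-13.8−10) = -0.9044
  sulphur-dioxide contribution → 0.8034 μm/a
  chloride contribution → 0.04562 μm/a
  total first-year rate 0.849 μm/a
Convert to mass loss: 0.849 μm/a × 7.14 g/cm³ = 6.062 g·m⁻²·a⁻¹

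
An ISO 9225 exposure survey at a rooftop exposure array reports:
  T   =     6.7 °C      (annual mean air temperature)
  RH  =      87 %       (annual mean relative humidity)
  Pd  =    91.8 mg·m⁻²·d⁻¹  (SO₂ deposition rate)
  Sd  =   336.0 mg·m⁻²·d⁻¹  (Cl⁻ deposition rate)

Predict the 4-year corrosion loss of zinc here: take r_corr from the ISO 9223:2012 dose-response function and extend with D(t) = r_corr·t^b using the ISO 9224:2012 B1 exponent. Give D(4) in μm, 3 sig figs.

zinc: f(T) = +0.038·(T−10) [T≤10 °C] = -0.1254
  Pd branch = 0.0129·Pd^0.44·e^(0.046·RH+f) = 4.548 μm/a
  Sd branch = 0.0175·Sd^0.57·e^(0.008·RH+0.085·T) = 1.709 μm/a
  r_corr = 4.548 + 1.709 = 6.257 μm/a
ISO 9224: D(t) = r_corr · t^b with b = 0.813 (zinc, B1)
  D(4) = 6.257 × 4^0.813 = 6.257 × 3.087 = 19.31 μm

D(4) = 19.3 μm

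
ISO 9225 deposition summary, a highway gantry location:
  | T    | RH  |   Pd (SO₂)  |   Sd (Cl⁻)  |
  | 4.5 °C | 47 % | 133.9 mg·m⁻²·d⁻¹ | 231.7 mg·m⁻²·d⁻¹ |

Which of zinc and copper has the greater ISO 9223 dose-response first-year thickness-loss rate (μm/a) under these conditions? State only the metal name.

zinc: f(T) = +0.038·(T−10) [T≤10 °C] = -0.2090
  Pd branch = 0.0129·Pd^0.44·e^(0.046·RH+f) = 0.7844 μm/a
  Cl⁻ term: 0.0175·231.7^0.57·exp(0.008·47+0.085·4.5) = 0.8326
  sum: 0.7844 + 0.8326 → r_corr = 1.617 μm/a
copper: T≤10 °C ⇒ hinge +0.126·(4.5−10) = -0.6930
  Pd branch = 0.0053·Pd^0.26·e^(0.059·RH+f) = 0.1516 μm/a
  Sd branch = 0.01025·Sd^0.27·e^(0.036·RH+0.049·T) = 0.3019 μm/a
  sum: 0.1516 + 0.3019 → r_corr = 0.4534 μm/a
Ordering by μm/a: zinc (1.62) > copper (0.453)

zinc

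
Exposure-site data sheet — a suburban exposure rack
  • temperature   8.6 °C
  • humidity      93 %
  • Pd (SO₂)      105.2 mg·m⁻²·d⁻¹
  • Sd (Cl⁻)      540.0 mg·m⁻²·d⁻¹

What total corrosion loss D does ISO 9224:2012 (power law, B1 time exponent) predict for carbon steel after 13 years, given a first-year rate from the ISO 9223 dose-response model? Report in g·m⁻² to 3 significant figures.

D(13) = 7.71e+03 g·m⁻²

carbon steel: f(T) = +0.150·(T−10) [T≤10 °C] = -0.2100
  sulphur-dioxide contribution → 103.8 μm/a
  chloride contribution → 153.1 μm/a
  ⇒ r_corr(carbon steel) = 256.8 μm/a
Power-law: D(13) = r_corr · 13^0.523
  D(13) = 256.8 × 13^0.523 = 256.8 × 3.825 = 982.3 μm
  Mass loss = 982.3 μm × 7.85 g/cm³ = 7711 g·m⁻²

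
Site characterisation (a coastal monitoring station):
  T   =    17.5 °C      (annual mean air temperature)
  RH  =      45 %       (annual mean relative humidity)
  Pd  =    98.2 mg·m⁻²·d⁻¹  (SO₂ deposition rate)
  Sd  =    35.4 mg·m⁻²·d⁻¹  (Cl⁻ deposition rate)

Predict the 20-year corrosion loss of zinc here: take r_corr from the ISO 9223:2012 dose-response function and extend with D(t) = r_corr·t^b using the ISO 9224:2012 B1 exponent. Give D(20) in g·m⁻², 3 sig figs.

D(20) = 106 g·m⁻²

zinc: f(T) = -0.071·(T−10) [T>10 °C] = -0.5325
  Pd branch = 0.0129·Pd^0.44·e^(0.046·RH+f) = 0.4517 μm/a
  Sd branch = 0.0175·Sd^0.57·e^(0.008·RH+0.085·T) = 0.8479 μm/a
  sum: 0.4517 + 0.8479 → r_corr = 1.3 μm/a
ISO 9224: D(t) = r_corr · t^b with b = 0.813 (zinc, B1)
  D(20) = 1.3 × 20^0.813 = 1.3 × 11.42 = 14.84 μm
  Mass loss = 14.84 μm × 7.14 g/cm³ = 106 g·m⁻²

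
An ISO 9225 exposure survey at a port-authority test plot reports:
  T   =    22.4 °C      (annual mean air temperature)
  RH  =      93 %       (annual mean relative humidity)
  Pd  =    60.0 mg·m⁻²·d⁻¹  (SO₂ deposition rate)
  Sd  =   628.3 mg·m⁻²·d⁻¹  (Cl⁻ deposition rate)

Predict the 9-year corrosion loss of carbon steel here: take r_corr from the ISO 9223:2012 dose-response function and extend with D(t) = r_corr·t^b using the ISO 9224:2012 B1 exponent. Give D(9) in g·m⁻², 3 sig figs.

D(9) = 8.45e+03 g·m⁻²

carbon steel: T>10 °C ⇒ hinge -0.054·(22.4−10) = -0.6696
  Pd branch = 1.77·Pd^0.52·e^(0.02·RH+f) = 48.93 μm/a
  Sd branch = 0.102·Sd^0.62·e^(0.033·RH+0.04·T) = 292 μm/a
  sum: 48.93 + 292 → r_corr = 341 μm/a
Power-law: D(9) = r_corr · 9^0.523
  D(9) = 341 × 9^0.523 = 341 × 3.156 = 1076 μm
  Mass loss = 1076 μm × 7.85 g/cm³ = 8446 g·m⁻²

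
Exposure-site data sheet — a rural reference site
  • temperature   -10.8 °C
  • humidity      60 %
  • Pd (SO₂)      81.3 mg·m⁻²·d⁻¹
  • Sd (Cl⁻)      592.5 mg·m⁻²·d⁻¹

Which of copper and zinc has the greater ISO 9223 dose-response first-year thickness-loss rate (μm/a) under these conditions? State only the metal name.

zinc

copper: temperature factor f = +0.126·(-20.8) = -2.6208
  sulphur-dioxide contribution → 0.0417 μm/a
  chloride contribution → 0.2935 μm/a
  total first-year rate 0.3352 μm/a
zinc: temperature factor f = +0.038·(-20.8) = -0.7904
  sulphur-dioxide contribution → 0.6403 μm/a
  chloride contribution → 0.4298 μm/a
  ⇒ r_corr(zinc) = 1.07 μm/a
Ordering by μm/a: zinc (1.07) > copper (0.335)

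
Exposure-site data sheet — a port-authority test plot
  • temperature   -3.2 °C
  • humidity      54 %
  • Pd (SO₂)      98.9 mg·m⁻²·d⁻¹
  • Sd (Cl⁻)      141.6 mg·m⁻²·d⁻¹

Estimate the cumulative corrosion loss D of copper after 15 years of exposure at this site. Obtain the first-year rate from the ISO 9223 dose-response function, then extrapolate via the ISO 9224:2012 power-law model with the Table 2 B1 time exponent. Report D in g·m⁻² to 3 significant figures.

copper: temperature factor f = +0.126·(-13.2) = -1.6632
  sulphur-dioxide contribution → 0.08024 μm/a
  chloride contribution → 0.2332 μm/a
  total first-year rate 0.3134 μm/a
ISO 9224: D(t) = r_corr · t^b with b = 0.667 (copper, B1)
  D(15) = 0.3134 × 15^0.667 = 0.3134 × 6.088 = 1.908 μm
  Mass loss = 1.908 μm × 8.96 g/cm³ = 17.1 g·m⁻²

D(15) = 17.1 g·m⁻²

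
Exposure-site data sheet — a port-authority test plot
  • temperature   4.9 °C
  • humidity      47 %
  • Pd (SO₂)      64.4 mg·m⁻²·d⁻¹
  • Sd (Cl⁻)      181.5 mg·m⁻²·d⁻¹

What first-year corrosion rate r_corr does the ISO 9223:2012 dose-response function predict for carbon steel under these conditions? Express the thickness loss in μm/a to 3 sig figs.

r_corr = 33.1 μm/a

carbon steel: T≤10 °C ⇒ hinge +0.150·(4.9−10) = -0.7650
  sulphur-dioxide contribution → 18.39 μm/a
  chloride contribution → 14.72 μm/a
  total first-year rate 33.11 μm/a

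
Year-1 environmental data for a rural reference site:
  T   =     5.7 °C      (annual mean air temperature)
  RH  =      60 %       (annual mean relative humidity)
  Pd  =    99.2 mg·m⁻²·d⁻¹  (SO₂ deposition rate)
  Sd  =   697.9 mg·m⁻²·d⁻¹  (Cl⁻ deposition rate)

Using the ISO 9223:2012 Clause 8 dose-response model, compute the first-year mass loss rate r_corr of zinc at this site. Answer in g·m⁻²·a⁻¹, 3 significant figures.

zinc: T≤10 °C ⇒ hinge +0.038·(5.7−10) = -0.1634
  sulphur-dioxide contribution → 1.308 μm/a
  chloride contribution → 1.918 μm/a
  total first-year rate 3.227 μm/a
Convert to mass loss: 3.227 μm/a × 7.14 g/cm³ = 23.04 g·m⁻²·a⁻¹

r_corr = 23.0 g·m⁻²·a⁻¹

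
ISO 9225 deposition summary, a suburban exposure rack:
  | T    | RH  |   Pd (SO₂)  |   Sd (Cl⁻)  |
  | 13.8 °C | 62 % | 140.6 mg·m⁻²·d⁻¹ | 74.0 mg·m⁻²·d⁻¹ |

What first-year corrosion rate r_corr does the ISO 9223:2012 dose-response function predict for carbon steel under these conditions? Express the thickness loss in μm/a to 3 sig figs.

r_corr = 85.0 μm/a

carbon steel: f(T) = -0.054·(T−10) [T>10 °C] = -0.2052
  SO₂ term: 1.77·140.6^0.52·exp(0.02·62-0.2052) = 65.21
  Sd branch = 0.102·Sd^0.62·e^(0.033·RH+0.04·T) = 19.76 μm/a
  sum: 65.21 + 19.76 → r_corr = 84.97 μm/a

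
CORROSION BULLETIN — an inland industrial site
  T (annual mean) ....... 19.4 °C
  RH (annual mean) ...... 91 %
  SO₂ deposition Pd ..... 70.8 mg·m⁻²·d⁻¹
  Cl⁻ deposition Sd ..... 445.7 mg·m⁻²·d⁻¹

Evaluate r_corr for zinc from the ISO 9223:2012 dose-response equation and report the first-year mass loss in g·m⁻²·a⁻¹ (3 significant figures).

zinc: temperature factor f = -0.071·(9.4) = -0.6674
  sulphur-dioxide contribution → 2.836 μm/a
  chloride contribution → 6.1 μm/a
  total first-year rate 8.936 μm/a
Convert to mass loss: 8.936 μm/a × 7.14 g/cm³ = 63.8 g·m⁻²·a⁻¹

r_corr = 63.8 g·m⁻²·a⁻¹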